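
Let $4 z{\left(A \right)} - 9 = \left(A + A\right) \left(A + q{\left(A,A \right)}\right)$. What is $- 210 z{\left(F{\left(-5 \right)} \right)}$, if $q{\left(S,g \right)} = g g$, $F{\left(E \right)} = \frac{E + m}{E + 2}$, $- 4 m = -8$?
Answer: $- \frac{1365}{2} \approx -682.5$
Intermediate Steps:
$m = 2$ ($m = \left(- \frac{1}{4}\right) \left(-8\right) = 2$)
$F{\left(E \right)} = 1$ ($F{\left(E \right)} = \frac{E + 2}{E + 2} = \frac{2 + E}{2 + E} = 1$)
$q{\left(S,g \right)} = g^{2}$
$z{\left(A \right)} = \frac{9}{4} + \frac{A \left(A + A^{2}\right)}{2}$ ($z{\left(A \right)} = \frac{9}{4} + \frac{\left(A + A\right) \left(A + A^{2}\right)}{4} = \frac{9}{4} + \frac{2 A \left(A + A^{2}\right)}{4} = \frac{9}{4} + \frac{A \left(A + A^{2}\right)}{2}$)
$- 210 z{\left(F{\left(-5 \right)} \right)} = - 210 \left(\frac{9}{4} + \frac{1^{2}}{2} + \frac{1^{3}}{2}\right) = - 210 \left(\frac{9}{4} + \frac{1}{2} \cdot 1 + \frac{1}{2} \cdot 1\right) = - 210 \left(\frac{9}{4} + \frac{1}{2} + \frac{1}{2}\right) = \left(-210\right) \frac{13}{4} = - \frac{1365}{2}$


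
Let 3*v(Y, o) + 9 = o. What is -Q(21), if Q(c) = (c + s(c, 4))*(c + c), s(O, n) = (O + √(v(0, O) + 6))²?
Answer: -19824 - 1764*√10 ≈ -25402.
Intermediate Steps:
v(Y, o) = -3 + o/3
s(O, n) = (O + √(3 + O/3))² (s(O, n) = (O + √((-3 + O/3) + 6))² = (O + √(3 + O/3))²)
Q(c) = 2*c*(c + (3*c + √3*√(9 + c))²/9) (Q(c) = (c + (3*c + √3*√(9 + c))²/9)*(c + c) = (c + (3*c + √3*√(9 + c))²/9)*(2*c) = 2*c*(c + (3*c + √3*√(9 + c))²/9))
-Q(21) = -2*21*((3*21 + √3*√(9 + 21))² + 9*21)/9 = -2*21*((63 + √3*√30)² + 189)/9 = -2*21*((63 + 3*√10)² + 189)/9 = -2*21*(189 + (63 + 3*√10)²)/9 = -(882 + 14*(63 + 3*√10)²/3) = -882 - 14*(63 + 3*√10)²/3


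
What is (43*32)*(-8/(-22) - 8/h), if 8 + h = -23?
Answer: 291712/341 ≈ 855.46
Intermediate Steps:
h = -31 (h = -8 - 23 = -31)
(43*32)*(-8/(-22) - 8/h) = (43*32)*(-8/(-22) - 8/(-31)) = 1376*(-8*(-1/22) - 8*(-1/31)) = 1376*(4/11 + 8/31) = 1376*(212/341) = 291712/341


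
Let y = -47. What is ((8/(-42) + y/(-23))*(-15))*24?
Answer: -107400/161 ≈ -667.08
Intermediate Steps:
((8/(-42) + y/(-23))*(-15))*24 = ((8/(-42) - 47/(-23))*(-15))*24 = ((8*(-1/42) - 47*(-1/23))*(-15))*24 = ((-4/21 + 47/23)*(-15))*24 = ((895/483)*(-15))*24 = -4475/161*24 = -107400/161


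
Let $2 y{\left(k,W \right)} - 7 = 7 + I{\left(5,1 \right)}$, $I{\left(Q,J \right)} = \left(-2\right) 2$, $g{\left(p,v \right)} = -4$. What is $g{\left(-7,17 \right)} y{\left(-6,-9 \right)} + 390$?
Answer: $370$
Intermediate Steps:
$I{\left(Q,J \right)} = -4$
$y{\left(k,W \right)} = 5$ ($y{\left(k,W \right)} = \frac{7}{2} + \frac{7 - 4}{2} = \frac{7}{2} + \frac{1}{2} \cdot 3 = \frac{7}{2} + \frac{3}{2} = 5$)
$g{\left(-7,17 \right)} y{\left(-6,-9 \right)} + 390 = \left(-4\right) 5 + 390 = -20 + 390 = 370$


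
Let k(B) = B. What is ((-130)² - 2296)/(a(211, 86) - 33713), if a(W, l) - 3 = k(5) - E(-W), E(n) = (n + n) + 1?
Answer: -3651/8321 ≈ -0.43877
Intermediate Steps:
E(n) = 1 + 2*n (E(n) = 2*n + 1 = 1 + 2*n)
a(W, l) = 7 + 2*W (a(W, l) = 3 + (5 - (1 + 2*(-W))) = 3 + (5 - (1 - 2*W)) = 3 + (5 + (-1 + 2*W)) = 3 + (4 + 2*W) = 7 + 2*W)
((-130)² - 2296)/(a(211, 86) - 33713) = ((-130)² - 2296)/((7 + 2*211) - 33713) = (16900 - 2296)/((7 + 422) - 33713) = 14604/(429 - 33713) = 14604/(-33284) = 14604*(-1/33284) = -3651/8321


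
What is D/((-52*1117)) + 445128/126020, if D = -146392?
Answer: 2768945912/457484105 ≈ 6.0526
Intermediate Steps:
D/((-52*1117)) + 445128/126020 = -146392/((-52*1117)) + 445128/126020 = -146392/(-58084) + 445128*(1/126020) = -146392*(-1/58084) + 111282/31505 = 36598/14521 + 111282/31505 = 2768945912/457484105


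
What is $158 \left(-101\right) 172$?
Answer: $-2744776$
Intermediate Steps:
$158 \left(-101\right) 172 = \left(-15958\right) 172 = -2744776$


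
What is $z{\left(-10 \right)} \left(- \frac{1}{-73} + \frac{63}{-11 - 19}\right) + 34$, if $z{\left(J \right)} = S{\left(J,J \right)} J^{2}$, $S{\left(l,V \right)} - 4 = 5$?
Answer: $- \frac{134588}{73} \approx -1843.7$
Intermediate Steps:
$S{\left(l,V \right)} = 9$ ($S{\left(l,V \right)} = 4 + 5 = 9$)
$z{\left(J \right)} = 9 J^{2}$
$z{\left(-10 \right)} \left(- \frac{1}{-73} + \frac{63}{-11 - 19}\right) + 34 = 9 \left(-10\right)^{2} \left(- \frac{1}{-73} + \frac{63}{-11 - 19}\right) + 34 = 9 \cdot 100 \left(\left(-1\right) \left(- \frac{1}{73}\right) + \frac{63}{-11 - 19}\right) + 34 = 900 \left(\frac{1}{73} + \frac{63}{-30}\right) + 34 = 900 \left(\frac{1}{73} + 63 \left(- \frac{1}{30}\right)\right) + 34 = 900 \left(\frac{1}{73} - \frac{21}{10}\right) + 34 = 900 \left(- \frac{1523}{730}\right) + 34 = - \frac{137070}{73} + 34 = - \frac{134588}{73}$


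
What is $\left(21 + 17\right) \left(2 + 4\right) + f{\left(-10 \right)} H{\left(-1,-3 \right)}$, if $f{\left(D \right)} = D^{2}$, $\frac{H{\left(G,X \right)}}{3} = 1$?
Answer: $528$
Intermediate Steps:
$H{\left(G,X \right)} = 3$ ($H{\left(G,X \right)} = 3 \cdot 1 = 3$)
$\left(21 + 17\right) \left(2 + 4\right) + f{\left(-10 \right)} H{\left(-1,-3 \right)} = \left(21 + 17\right) \left(2 + 4\right) + \left(-10\right)^{2} \cdot 3 = 38 \cdot 6 + 100 \cdot 3 = 228 + 300 = 528$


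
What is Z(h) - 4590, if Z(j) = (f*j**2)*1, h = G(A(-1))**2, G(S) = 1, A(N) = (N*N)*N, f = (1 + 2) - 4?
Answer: -4591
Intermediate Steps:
f = -1 (f = 3 - 4 = -1)
A(N) = N**3 (A(N) = N**2*N = N**3)
h = 1 (h = 1**2 = 1)
Z(j) = -j**2 (Z(j) = -j**2*1 = -j**2)
Z(h) - 4590 = -1*1**2 - 4590 = -1*1 - 4590 = -1 - 4590 = -4591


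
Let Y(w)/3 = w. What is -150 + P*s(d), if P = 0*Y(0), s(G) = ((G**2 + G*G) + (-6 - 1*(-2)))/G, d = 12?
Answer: -150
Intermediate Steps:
Y(w) = 3*w
s(G) = (-4 + 2*G**2)/G (s(G) = ((G**2 + G**2) + (-6 + 2))/G = (2*G**2 - 4)/G = (-4 + 2*G**2)/G)
P = 0 (P = 0*(3*0) = 0*0 = 0)
-150 + P*s(d) = -150 + 0*(-4/12 + 2*12) = -150 + 0*(-4*1/12 + 24) = -150 + 0*(-1/3 + 24) = -150 + 0*(71/3) = -150 + 0 = -150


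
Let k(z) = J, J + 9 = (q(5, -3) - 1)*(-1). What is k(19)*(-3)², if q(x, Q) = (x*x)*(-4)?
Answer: 828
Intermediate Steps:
q(x, Q) = -4*x² (q(x, Q) = x²*(-4) = -4*x²)
J = 92 (J = -9 + (-4*5² - 1)*(-1) = -9 + (-4*25 - 1)*(-1) = -9 + (-100 - 1)*(-1) = -9 - 101*(-1) = -9 + 101 = 92)
k(z) = 92
k(19)*(-3)² = 92*(-3)² = 92*9 = 828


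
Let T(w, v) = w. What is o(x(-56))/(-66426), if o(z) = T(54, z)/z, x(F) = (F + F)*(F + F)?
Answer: -9/138874624 ≈ -6.4807e-8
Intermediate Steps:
x(F) = 4*F² (x(F) = (2*F)*(2*F) = 4*F²)
o(z) = 54/z
o(x(-56))/(-66426) = (54/((4*(-56)²)))/(-66426) = (54/((4*3136)))*(-1/66426) = (54/12544)*(-1/66426) = (54*(1/12544))*(-1/66426) = (27/6272)*(-1/66426) = -9/138874624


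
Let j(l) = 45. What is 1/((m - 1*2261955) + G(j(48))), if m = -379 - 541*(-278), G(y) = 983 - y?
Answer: -1/2110998 ≈ -4.7371e-7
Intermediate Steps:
m = 150019 (m = -379 + 150398 = 150019)
1/((m - 1*2261955) + G(j(48))) = 1/((150019 - 1*2261955) + (983 - 1*45)) = 1/((150019 - 2261955) + (983 - 45)) = 1/(-2111936 + 938) = 1/(-2110998) = -1/2110998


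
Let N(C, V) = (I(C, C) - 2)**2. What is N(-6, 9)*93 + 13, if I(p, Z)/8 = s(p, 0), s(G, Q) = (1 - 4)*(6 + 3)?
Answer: 4419745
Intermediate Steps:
s(G, Q) = -27 (s(G, Q) = -3*9 = -27)
I(p, Z) = -216 (I(p, Z) = 8*(-27) = -216)
N(C, V) = 47524 (N(C, V) = (-216 - 2)**2 = (-218)**2 = 47524)
N(-6, 9)*93 + 13 = 47524*93 + 13 = 4419732 + 13 = 4419745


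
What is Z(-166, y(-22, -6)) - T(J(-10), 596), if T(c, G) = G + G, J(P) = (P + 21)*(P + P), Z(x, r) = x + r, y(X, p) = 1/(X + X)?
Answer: -59753/44 ≈ -1358.0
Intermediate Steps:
y(X, p) = 1/(2*X)
Z(x, r) = r + x
J(P) = 2*P*(21 + P) (J(P) = (21 + P)*(2*P) = 2*P*(21 + P))
T(c, G) = 2*G
Z(-166, y(-22, -6)) - T(J(-10), 596) = ((½)/(-22) - 166) - 2*596 = ((½)*(-1/22) - 166) - 1*1192 = (-1/44 - 166) - 1192 = -7305/44 - 1192 = -59753/44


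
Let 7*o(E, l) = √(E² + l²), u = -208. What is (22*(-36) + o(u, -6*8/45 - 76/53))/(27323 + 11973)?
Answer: -99/4912 + √1709242609/54670560 ≈ -0.019399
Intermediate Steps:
o(E, l) = √(E² + l²)/7
(22*(-36) + o(u, -6*8/45 - 76/53))/(27323 + 11973) = (22*(-36) + √((-208)² + (-6*8/45 - 76/53)²)/7)/(27323 + 11973) = (-792 + √(43264 + (-48*1/45 - 76*1/53)²)/7)/39296 = (-792 + √(43264 + (-16/15 - 76/53)²)/7)*(1/39296) = (-792 + √(43264 + (-1988/795)²)/7)*(1/39296) = (-792 + √(43264 + 3952144/632025)/7)*(1/39296) = (-792 + √(27347881744/632025)/7)*(1/39296) = (-792 + (4*√1709242609/795)/7)*(1/39296) = (-792 + 4*√1709242609/5565)*(1/39296) = -99/4912 + √1709242609/54670560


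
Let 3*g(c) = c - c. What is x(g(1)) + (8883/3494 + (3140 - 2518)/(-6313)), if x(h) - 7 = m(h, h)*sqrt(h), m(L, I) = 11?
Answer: 208308465/22057622 ≈ 9.4438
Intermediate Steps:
g(c) = 0 (g(c) = (c - c)/3 = (1/3)*0 = 0)
x(h) = 7 + 11*sqrt(h)
x(g(1)) + (8883/3494 + (3140 - 2518)/(-6313)) = (7 + 11*sqrt(0)) + (8883/3494 + (3140 - 2518)/(-6313)) = (7 + 11*0) + (8883*(1/3494) + 622*(-1/6313)) = (7 + 0) + (8883/3494 - 622/6313) = 7 + 53905111/22057622 = 208308465/22057622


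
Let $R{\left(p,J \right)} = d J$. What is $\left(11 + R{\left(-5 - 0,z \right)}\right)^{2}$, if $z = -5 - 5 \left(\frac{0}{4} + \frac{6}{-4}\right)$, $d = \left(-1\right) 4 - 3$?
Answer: $\frac{169}{4} \approx 42.25$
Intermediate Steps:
$d = -7$ ($d = -4 - 3 = -7$)
$z = \frac{5}{2}$ ($z = -5 - 5 \left(0 \cdot \frac{1}{4} + 6 \left(- \frac{1}{4}\right)\right) = -5 - 5 \left(0 - \frac{3}{2}\right) = -5 - - \frac{15}{2} = -5 + \frac{15}{2} = \frac{5}{2} \approx 2.5$)
$R{\left(p,J \right)} = - 7 J$
$\left(11 + R{\left(-5 - 0,z \right)}\right)^{2} = \left(11 - \frac{35}{2}\right)^{2} = \left(- \frac{13}{2}\right)^{2} = \frac{169}{4}$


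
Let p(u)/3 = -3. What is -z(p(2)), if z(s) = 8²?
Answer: -64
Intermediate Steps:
p(u) = -9 (p(u) = 3*(-3) = -9)
z(s) = 64
-z(p(2)) = -1*64 = -64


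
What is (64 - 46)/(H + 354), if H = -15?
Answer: 6/113 ≈ 0.053097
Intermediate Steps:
(64 - 46)/(H + 354) = (64 - 46)/(-15 + 354) = 18/339 = 18*(1/339) = 6/113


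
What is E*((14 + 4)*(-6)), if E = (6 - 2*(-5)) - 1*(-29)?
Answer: -4860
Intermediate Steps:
E = 45 (E = (6 + 10) + 29 = 16 + 29 = 45)
E*((14 + 4)*(-6)) = 45*((14 + 4)*(-6)) = 45*(18*(-6)) = 45*(-108) = -4860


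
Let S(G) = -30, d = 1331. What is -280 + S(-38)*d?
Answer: -40210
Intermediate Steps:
-280 + S(-38)*d = -280 - 30*1331 = -280 - 39930 = -40210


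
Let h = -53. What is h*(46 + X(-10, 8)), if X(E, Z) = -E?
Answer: -2968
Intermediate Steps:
h*(46 + X(-10, 8)) = -53*(46 - 1*(-10)) = -53*(46 + 10) = -53*56 = -2968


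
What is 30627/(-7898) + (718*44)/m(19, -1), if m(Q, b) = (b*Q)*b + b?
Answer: 124481165/71082 ≈ 1751.2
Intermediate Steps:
m(Q, b) = b + Q*b² (m(Q, b) = (Q*b)*b + b = Q*b² + b = b + Q*b²)
30627/(-7898) + (718*44)/m(19, -1) = 30627/(-7898) + (718*44)/((-(1 + 19*(-1)))) = 30627*(-1/7898) + 31592/((-(1 - 19))) = -30627/7898 + 31592/((-1*(-18))) = -30627/7898 + 31592/18 = -30627/7898 + 31592*(1/18) = -30627/7898 + 15796/9 = 124481165/71082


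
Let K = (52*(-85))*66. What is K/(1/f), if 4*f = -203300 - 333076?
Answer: 39117901680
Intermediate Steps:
f = -134094 (f = (-203300 - 333076)/4 = (¼)*(-536376) = -134094)
K = -291720 (K = -4420*66 = -291720)
K/(1/f) = -291720/(1/(-134094)) = -291720/(-1/134094) = -291720*(-134094) = 39117901680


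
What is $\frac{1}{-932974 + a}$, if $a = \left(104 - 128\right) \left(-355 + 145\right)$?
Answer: $- \frac{1}{927934} \approx -1.0777 \cdot 10^{-6}$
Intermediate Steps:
$a = 5040$ ($a = \left(-24\right) \left(-210\right) = 5040$)
$\frac{1}{-932974 + a} = \frac{1}{-932974 + 5040} = \frac{1}{-927934} = - \frac{1}{927934}$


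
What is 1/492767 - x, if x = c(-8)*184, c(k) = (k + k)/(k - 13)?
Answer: -1450706027/10348107 ≈ -140.19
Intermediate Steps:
c(k) = 2*k/(-13 + k) (c(k) = (2*k)/(-13 + k) = 2*k/(-13 + k))
x = 2944/21 (x = (2*(-8)/(-13 - 8))*184 = (2*(-8)/(-21))*184 = (2*(-8)*(-1/21))*184 = (16/21)*184 = 2944/21 ≈ 140.19)
1/492767 - x = 1/492767 - 1*2944/21 = 1/492767 - 2944/21 = -1450706027/10348107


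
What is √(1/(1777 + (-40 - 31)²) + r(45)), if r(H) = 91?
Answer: √4230153102/6818 ≈ 9.5394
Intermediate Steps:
√(1/(1777 + (-40 - 31)²) + r(45)) = √(1/(1777 + (-40 - 31)²) + 91) = √(1/(1777 + (-71)²) + 91) = √(1/(1777 + 5041) + 91) = √(1/6818 + 91) = √(620439/6818) = √4230153102/6818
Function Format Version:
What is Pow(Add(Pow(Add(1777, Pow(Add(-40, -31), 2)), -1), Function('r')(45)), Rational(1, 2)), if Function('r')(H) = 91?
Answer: Mul(Rational(1, 6818), Pow(4230153102, Rational(1, 2))) ≈ 9.5394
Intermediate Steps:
Pow(Add(Pow(Add(1777, Pow(Add(-40, -31), 2)), -1), Function('r')(45)), Rational(1, 2)) = Pow(Add(Pow(Add(1777, Pow(Add(-40, -31), 2)), -1), 91), Rational(1, 2)) = Pow(Add(Pow(Add(1777, Pow(-71, 2)), -1), 91), Rational(1, 2)) = Pow(Add(Pow(Add(1777, 5041), -1), 91), Rational(1, 2)) = Pow(Add(Pow(6818, -1), 91), Rational(1, 2)) = Pow(Add(Rational(1, 6818), 91), Rational(1, 2)) = Pow(Rational(620439, 6818), Rational(1, 2)) = Mul(Rational(1, 6818), Pow(4230153102, Rational(1, 2)))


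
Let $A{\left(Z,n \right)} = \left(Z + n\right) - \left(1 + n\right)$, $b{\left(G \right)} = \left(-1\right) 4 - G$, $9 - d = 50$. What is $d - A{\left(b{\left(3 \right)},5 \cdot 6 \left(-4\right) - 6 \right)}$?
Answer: $-33$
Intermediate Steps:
$d = -41$ ($d = 9 - 50 = -41$)
$b{\left(G \right)} = -4 - G$
$A{\left(Z,n \right)} = -1 + Z$
$d - A{\left(b{\left(3 \right)},5 \cdot 6 \left(-4\right) - 6 \right)} = -41 - \left(-1 - 7\right) = -41 - -8 = -41 + 8 = -33$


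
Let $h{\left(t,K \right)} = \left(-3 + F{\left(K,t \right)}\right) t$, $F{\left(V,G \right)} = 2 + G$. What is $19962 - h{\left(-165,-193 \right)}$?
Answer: $-7428$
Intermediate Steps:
$h{\left(t,K \right)} = t \left(-1 + t\right)$ ($h{\left(t,K \right)} = \left(-3 + \left(2 + t\right)\right) t = \left(-1 + t\right) t = t \left(-1 + t\right)$)
$19962 - h{\left(-165,-193 \right)} = 19962 - - 165 \left(-1 - 165\right) = 19962 - \left(-165\right) \left(-166\right) = 19962 - 27390 = -7428$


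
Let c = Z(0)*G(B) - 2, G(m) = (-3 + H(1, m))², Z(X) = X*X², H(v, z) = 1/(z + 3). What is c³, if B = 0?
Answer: -8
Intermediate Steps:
H(v, z) = 1/(3 + z)
Z(X) = X³
G(m) = (-3 + 1/(3 + m))²
c = -2 (c = 0³*((8 + 3*0)²/(3 + 0)²) - 2 = 0*((8 + 0)²/3²) - 2 = 0*((⅑)*8²) - 2 = 0*((⅑)*64) - 2 = 0*(64/9) - 2 = 0 - 2 = -2)
c³ = (-2)³ = -8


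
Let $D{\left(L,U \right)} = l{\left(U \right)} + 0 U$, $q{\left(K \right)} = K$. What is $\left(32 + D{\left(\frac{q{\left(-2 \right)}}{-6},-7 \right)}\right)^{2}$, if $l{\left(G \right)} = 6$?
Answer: $1444$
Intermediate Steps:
$D{\left(L,U \right)} = 6$ ($D{\left(L,U \right)} = 6 + 0 U = 6 + 0 = 6$)
$\left(32 + D{\left(\frac{q{\left(-2 \right)}}{-6},-7 \right)}\right)^{2} = \left(32 + 6\right)^{2} = 38^{2} = 1444$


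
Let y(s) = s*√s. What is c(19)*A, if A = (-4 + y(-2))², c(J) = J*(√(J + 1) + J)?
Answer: (2 + I*√2)²*(1444 + 152*√5) ≈ 3567.8 + 10091.0*I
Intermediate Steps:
y(s) = s^(3/2)
c(J) = J*(J + √(1 + J)) (c(J) = J*(√(1 + J) + J) = J*(J + √(1 + J)))
A = (-4 - 2*I*√2)² (A = (-4 + (-2)^(3/2))² = (-4 - 2*I*√2)² ≈ 8.0 + 22.627*I)
c(19)*A = (19*(19 + √(1 + 19)))*(8 + 16*I*√2) = (19*(19 + √20))*(8 + 16*I*√2) = (19*(19 + 2*√5))*(8 + 16*I*√2) = (361 + 38*√5)*(8 + 16*I*√2) = (8 + 16*I*√2)*(361 + 38*√5)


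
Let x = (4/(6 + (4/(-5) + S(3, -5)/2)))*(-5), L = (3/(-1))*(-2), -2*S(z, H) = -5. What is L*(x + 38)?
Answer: 9004/43 ≈ 209.40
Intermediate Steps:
S(z, H) = 5/2 (S(z, H) = -½*(-5) = 5/2)
L = 6 (L = (3*(-1))*(-2) = -3*(-2) = 6)
x = -400/129 (x = (4/(6 + (4/(-5) + (5/2)/2)))*(-5) = (4/(6 + (4*(-⅕) + (5/2)*(½))))*(-5) = (4/(6 + (-⅘ + 5/4)))*(-5) = (4/(6 + 9/20))*(-5) = (4/(129/20))*(-5) = (4*(20/129))*(-5) = (80/129)*(-5) = -400/129 ≈ -3.1008)
L*(x + 38) = 6*(-400/129 + 38) = 6*(4502/129) = 9004/43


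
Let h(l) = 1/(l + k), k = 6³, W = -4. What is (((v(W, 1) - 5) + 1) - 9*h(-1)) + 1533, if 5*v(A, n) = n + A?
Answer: 328597/215 ≈ 1528.4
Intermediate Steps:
k = 216
v(A, n) = A/5 + n/5 (v(A, n) = (n + A)/5 = (A + n)/5 = A/5 + n/5)
h(l) = 1/(216 + l) (h(l) = 1/(l + 216) = 1/(216 + l))
(((v(W, 1) - 5) + 1) - 9*h(-1)) + 1533 = (((((⅕)*(-4) + (⅕)*1) - 5) + 1) - 9/(216 - 1)) + 1533 = ((((-⅘ + ⅕) - 5) + 1) - 9/215) + 1533 = (((-⅗ - 5) + 1) - 9*1/215) + 1533 = ((-28/5 + 1) - 9/215) + 1533 = (-23/5 - 9/215) + 1533 = -998/215 + 1533 = 328597/215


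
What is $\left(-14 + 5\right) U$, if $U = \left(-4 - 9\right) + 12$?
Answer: $9$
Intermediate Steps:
$U = -1$ ($U = -13 + 12 = -1$)
$\left(-14 + 5\right) U = \left(-14 + 5\right) \left(-1\right) = \left(-9\right) \left(-1\right) = 9$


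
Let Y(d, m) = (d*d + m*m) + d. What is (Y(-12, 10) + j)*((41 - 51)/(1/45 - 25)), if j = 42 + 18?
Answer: 32850/281 ≈ 116.90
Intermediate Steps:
Y(d, m) = d + d**2 + m**2 (Y(d, m) = (d**2 + m**2) + d = d + d**2 + m**2)
j = 60
(Y(-12, 10) + j)*((41 - 51)/(1/45 - 25)) = ((-12 + (-12)**2 + 10**2) + 60)*((41 - 51)/(1/45 - 25)) = ((-12 + 144 + 100) + 60)*(-10/(1/45 - 25)) = (232 + 60)*(-10/(-1124/45)) = 292*(-10*(-45/1124)) = 292*(225/562) = 32850/281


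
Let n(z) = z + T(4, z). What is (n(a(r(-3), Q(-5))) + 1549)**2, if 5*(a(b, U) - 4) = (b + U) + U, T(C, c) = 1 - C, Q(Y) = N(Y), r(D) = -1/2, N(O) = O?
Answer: 239599441/100 ≈ 2.3960e+6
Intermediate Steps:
r(D) = -1/2 (r(D) = -1*1/2 = -1/2)
Q(Y) = Y
a(b, U) = 4 + b/5 + 2*U/5 (a(b, U) = 4 + ((b + U) + U)/5 = 4 + ((U + b) + U)/5 = 4 + (b + 2*U)/5 = 4 + (b/5 + 2*U/5) = 4 + b/5 + 2*U/5)
n(z) = -3 + z (n(z) = z + (1 - 1*4) = z + (1 - 4) = z - 3 = -3 + z)
(n(a(r(-3), Q(-5))) + 1549)**2 = ((-3 + (4 + (1/5)*(-1/2) + (2/5)*(-5))) + 1549)**2 = ((-3 + (4 - 1/10 - 2)) + 1549)**2 = ((-3 + 19/10) + 1549)**2 = (-11/10 + 1549)**2 = (15479/10)**2 = 239599441/100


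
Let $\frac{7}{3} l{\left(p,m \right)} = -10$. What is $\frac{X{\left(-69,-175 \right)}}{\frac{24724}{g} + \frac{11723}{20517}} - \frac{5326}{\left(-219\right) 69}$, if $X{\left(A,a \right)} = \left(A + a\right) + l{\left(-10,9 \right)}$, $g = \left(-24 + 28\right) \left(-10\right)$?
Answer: $\frac{1444561522702}{1914538721517} \approx 0.75452$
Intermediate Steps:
$l{\left(p,m \right)} = - \frac{30}{7}$ ($l{\left(p,m \right)} = \frac{3}{7} \left(-10\right) = - \frac{30}{7}$)
$g = -40$ ($g = 4 \left(-10\right) = -40$)
$X{\left(A,a \right)} = - \frac{30}{7} + A + a$ ($X{\left(A,a \right)} = \left(A + a\right) - \frac{30}{7} = - \frac{30}{7} + A + a$)
$\frac{X{\left(-69,-175 \right)}}{\frac{24724}{g} + \frac{11723}{20517}} - \frac{5326}{\left(-219\right) 69} = \frac{- \frac{30}{7} - 69 - 175}{\frac{24724}{-40} + \frac{11723}{20517}} - \frac{5326}{\left(-219\right) 69} = - \frac{1738}{7 \left(24724 \left(- \frac{1}{40}\right) + 11723 \cdot \frac{1}{20517}\right)} - \frac{5326}{-15111} = - \frac{1738}{7 \left(- \frac{6181}{10} + \frac{11723}{20517}\right)} - - \frac{5326}{15111} = - \frac{1738}{7 \left(- \frac{126698347}{205170}\right)} + \frac{5326}{15111} = \left(- \frac{1738}{7}\right) \left(- \frac{205170}{126698347}\right) + \frac{5326}{15111} = \frac{50940780}{126698347} + \frac{5326}{15111} = \frac{1444561522702}{1914538721517}$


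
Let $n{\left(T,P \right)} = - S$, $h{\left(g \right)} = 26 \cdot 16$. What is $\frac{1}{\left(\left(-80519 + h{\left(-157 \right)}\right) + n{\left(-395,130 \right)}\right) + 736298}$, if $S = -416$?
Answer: $\frac{1}{656611} \approx 1.523 \cdot 10^{-6}$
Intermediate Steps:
$h{\left(g \right)} = 416$
$n{\left(T,P \right)} = 416$ ($n{\left(T,P \right)} = \left(-1\right) \left(-416\right) = 416$)
$\frac{1}{\left(\left(-80519 + h{\left(-157 \right)}\right) + n{\left(-395,130 \right)}\right) + 736298} = \frac{1}{\left(\left(-80519 + 416\right) + 416\right) + 736298} = \frac{1}{\left(-80103 + 416\right) + 736298} = \frac{1}{-79687 + 736298} = \frac{1}{656611}$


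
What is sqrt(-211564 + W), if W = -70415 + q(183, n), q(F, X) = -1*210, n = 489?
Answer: I*sqrt(282189) ≈ 531.21*I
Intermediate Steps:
q(F, X) = -210
W = -70625 (W = -70415 - 210 = -70625)
sqrt(-211564 + W) = sqrt(-211564 - 70625) = sqrt(-282189) = I*sqrt(282189)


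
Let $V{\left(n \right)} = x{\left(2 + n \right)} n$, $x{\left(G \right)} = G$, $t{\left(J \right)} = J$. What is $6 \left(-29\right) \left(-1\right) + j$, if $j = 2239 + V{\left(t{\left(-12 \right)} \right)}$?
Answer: $2533$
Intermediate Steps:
$V{\left(n \right)} = n \left(2 + n\right)$ ($V{\left(n \right)} = \left(2 + n\right) n = n \left(2 + n\right)$)
$j = 2359$ ($j = 2239 - 12 \left(2 - 12\right) = 2239 - -120 = 2239 + 120 = 2359$)
$6 \left(-29\right) \left(-1\right) + j = 6 \left(-29\right) \left(-1\right) + 2359 = \left(-174\right) \left(-1\right) + 2359 = 174 + 2359 = 2533$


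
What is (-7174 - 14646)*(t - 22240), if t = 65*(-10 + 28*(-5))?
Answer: 698021800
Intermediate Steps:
t = -9750 (t = 65*(-10 - 140) = 65*(-150) = -9750)
(-7174 - 14646)*(t - 22240) = (-7174 - 14646)*(-9750 - 22240) = -21820*(-31990) = 698021800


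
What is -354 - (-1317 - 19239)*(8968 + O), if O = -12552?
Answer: -73673058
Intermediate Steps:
-354 - (-1317 - 19239)*(8968 + O) = -354 - (-1317 - 19239)*(8968 - 12552) = -354 - (-20556)*(-3584) = -354 - 1*73672704 = -354 - 73672704 = -73673058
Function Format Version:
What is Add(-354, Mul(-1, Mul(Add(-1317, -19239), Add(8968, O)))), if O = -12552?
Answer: -73673058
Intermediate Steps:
Add(-354, Mul(-1, Mul(Add(-1317, -19239), Add(8968, O)))) = Add(-354, Mul(-1, Mul(Add(-1317, -19239), Add(8968, -12552)))) = Add(-354, Mul(-1, Mul(-20556, -3584))) = Add(-354, Mul(-1, 73672704)) = Add(-354, -73672704) = -73673058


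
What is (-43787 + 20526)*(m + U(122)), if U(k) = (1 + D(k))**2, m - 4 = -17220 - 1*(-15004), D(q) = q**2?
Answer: -5153730723393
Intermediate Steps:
m = -2212 (m = 4 + (-17220 - 1*(-15004)) = 4 + (-17220 + 15004) = 4 - 2216 = -2212)
U(k) = (1 + k**2)**2
(-43787 + 20526)*(m + U(122)) = (-43787 + 20526)*(-2212 + (1 + 122**2)**2) = -23261*(-2212 + (1 + 14884)**2) = -23261*(-2212 + 14885**2) = -23261*(-2212 + 221563225) = -23261*221561013 = -5153730723393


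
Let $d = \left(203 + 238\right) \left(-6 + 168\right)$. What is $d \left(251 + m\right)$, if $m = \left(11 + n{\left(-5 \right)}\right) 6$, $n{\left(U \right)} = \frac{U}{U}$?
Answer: $23075766$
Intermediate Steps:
$n{\left(U \right)} = 1$
$d = 71442$ ($d = 441 \cdot 162 = 71442$)
$m = 72$ ($m = \left(11 + 1\right) 6 = 12 \cdot 6 = 72$)
$d \left(251 + m\right) = 71442 \left(251 + 72\right) = 71442 \cdot 323 = 23075766$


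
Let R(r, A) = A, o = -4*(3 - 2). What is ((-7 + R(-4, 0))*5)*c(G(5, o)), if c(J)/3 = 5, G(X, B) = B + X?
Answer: -525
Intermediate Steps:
o = -4 (o = -4*1 = -4)
c(J) = 15 (c(J) = 3*5 = 15)
((-7 + R(-4, 0))*5)*c(G(5, o)) = ((-7 + 0)*5)*15 = -7*5*15 = -35*15 = -525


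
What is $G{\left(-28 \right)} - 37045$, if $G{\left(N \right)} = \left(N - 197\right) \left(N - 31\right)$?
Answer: $-23770$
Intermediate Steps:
$G{\left(N \right)} = \left(-197 + N\right) \left(-31 + N\right)$
$G{\left(-28 \right)} - 37045 = \left(6107 + \left(-28\right)^{2} - -6384\right) - 37045 = \left(6107 + 784 + 6384\right) - 37045 = 13275 - 37045 = -23770$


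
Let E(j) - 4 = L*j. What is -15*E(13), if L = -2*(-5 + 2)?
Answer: -1230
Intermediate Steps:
L = 6 (L = -2*(-3) = 6)
E(j) = 4 + 6*j
-15*E(13) = -15*(4 + 6*13) = -15*(4 + 78) = -15*82 = -1230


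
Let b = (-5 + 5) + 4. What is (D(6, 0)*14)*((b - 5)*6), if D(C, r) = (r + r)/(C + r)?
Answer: 0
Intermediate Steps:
D(C, r) = 2*r/(C + r) (D(C, r) = (2*r)/(C + r) = 2*r/(C + r))
b = 4 (b = 0 + 4 = 4)
(D(6, 0)*14)*((b - 5)*6) = ((2*0/(6 + 0))*14)*((4 - 5)*6) = ((2*0/6)*14)*(-1*6) = ((2*0*(⅙))*14)*(-6) = (0*14)*(-6) = 0*(-6) = 0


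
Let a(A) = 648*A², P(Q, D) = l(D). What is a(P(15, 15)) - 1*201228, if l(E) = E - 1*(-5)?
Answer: 57972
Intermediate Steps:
l(E) = 5 + E (l(E) = E + 5 = 5 + E)
P(Q, D) = 5 + D
a(P(15, 15)) - 1*201228 = 648*(5 + 15)² - 1*201228 = 648*20² - 201228 = 648*400 - 201228 = 259200 - 201228 = 57972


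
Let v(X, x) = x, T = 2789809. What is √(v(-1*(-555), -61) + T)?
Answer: 6*√77493 ≈ 1670.3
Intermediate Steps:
√(v(-1*(-555), -61) + T) = √(-61 + 2789809) = √2789748 = 6*√77493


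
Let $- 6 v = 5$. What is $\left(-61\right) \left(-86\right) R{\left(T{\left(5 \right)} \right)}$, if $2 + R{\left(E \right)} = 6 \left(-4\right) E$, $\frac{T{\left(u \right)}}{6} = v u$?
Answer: $3137108$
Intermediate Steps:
$v = - \frac{5}{6}$ ($v = \left(- \frac{1}{6}\right) 5 = - \frac{5}{6} \approx -0.83333$)
$T{\left(u \right)} = - 5 u$ ($T{\left(u \right)} = 6 \left(- \frac{5 u}{6}\right) = - 5 u$)
$R{\left(E \right)} = -2 - 24 E$ ($R{\left(E \right)} = -2 + 6 \left(-4\right) E = -2 - 24 E$)
$\left(-61\right) \left(-86\right) R{\left(T{\left(5 \right)} \right)} = \left(-61\right) \left(-86\right) \left(-2 - 24 \left(\left(-5\right) 5\right)\right) = 5246 \left(-2 - -600\right) = 5246 \left(-2 + 600\right) = 5246 \cdot 598 = 3137108$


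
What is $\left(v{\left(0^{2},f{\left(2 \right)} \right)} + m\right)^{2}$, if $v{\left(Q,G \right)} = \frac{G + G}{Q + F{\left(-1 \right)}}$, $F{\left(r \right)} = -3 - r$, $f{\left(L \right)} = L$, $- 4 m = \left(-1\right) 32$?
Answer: $36$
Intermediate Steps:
$m = 8$ ($m = - \frac{\left(-1\right) 32}{4} = \left(- \frac{1}{4}\right) \left(-32\right) = 8$)
$v{\left(Q,G \right)} = \frac{2 G}{-2 + Q}$ ($v{\left(Q,G \right)} = \frac{G + G}{Q - 2} = \frac{2 G}{Q + \left(-3 + 1\right)} = \frac{2 G}{Q - 2} = \frac{2 G}{-2 + Q}$)
$\left(v{\left(0^{2},f{\left(2 \right)} \right)} + m\right)^{2} = \left(2 \cdot 2 \frac{1}{-2 + 0^{2}} + 8\right)^{2} = \left(2 \cdot 2 \frac{1}{-2 + 0} + 8\right)^{2} = \left(2 \cdot 2 \frac{1}{-2} + 8\right)^{2} = \left(2 \cdot 2 \left(- \frac{1}{2}\right) + 8\right)^{2} = \left(-2 + 8\right)^{2} = 6^{2} = 36$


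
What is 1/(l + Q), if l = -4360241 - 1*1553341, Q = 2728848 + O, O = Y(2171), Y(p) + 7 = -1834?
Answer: -1/3186575 ≈ -3.1382e-7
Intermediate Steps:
Y(p) = -1841 (Y(p) = -7 - 1834 = -1841)
O = -1841
Q = 2727007 (Q = 2728848 - 1841 = 2727007)
l = -5913582 (l = -4360241 - 1553341 = -5913582)
1/(l + Q) = 1/(-5913582 + 2727007) = 1/(-3186575) = -1/3186575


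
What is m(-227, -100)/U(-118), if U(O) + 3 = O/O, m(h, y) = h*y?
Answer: -11350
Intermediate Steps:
U(O) = -2 (U(O) = -3 + O/O = -3 + 1 = -2)
m(-227, -100)/U(-118) = -227*(-100)/(-2) = 22700*(-½) = -11350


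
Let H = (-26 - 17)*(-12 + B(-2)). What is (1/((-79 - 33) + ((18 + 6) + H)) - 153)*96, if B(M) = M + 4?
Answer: -837200/57 ≈ -14688.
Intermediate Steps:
B(M) = 4 + M
H = 430 (H = (-26 - 17)*(-12 + (4 - 2)) = -43*(-12 + 2) = -43*(-10) = 430)
(1/((-79 - 33) + ((18 + 6) + H)) - 153)*96 = (1/((-79 - 33) + ((18 + 6) + 430)) - 153)*96 = (1/(-112 + (24 + 430)) - 153)*96 = (1/(-112 + 454) - 153)*96 = (1/342 - 153)*96 = -52325/342*96 = -837200/57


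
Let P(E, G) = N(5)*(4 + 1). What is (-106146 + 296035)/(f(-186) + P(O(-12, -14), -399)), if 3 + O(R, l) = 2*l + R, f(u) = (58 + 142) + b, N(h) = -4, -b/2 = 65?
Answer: 189889/50 ≈ 3797.8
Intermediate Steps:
b = -130 (b = -2*65 = -130)
f(u) = 70 (f(u) = (58 + 142) - 130 = 200 - 130 = 70)
O(R, l) = -3 + R + 2*l (O(R, l) = -3 + (2*l + R) = -3 + (R + 2*l) = -3 + R + 2*l)
P(E, G) = -20 (P(E, G) = -4*(4 + 1) = -4*5 = -20)
(-106146 + 296035)/(f(-186) + P(O(-12, -14), -399)) = (-106146 + 296035)/(70 - 20) = 189889/50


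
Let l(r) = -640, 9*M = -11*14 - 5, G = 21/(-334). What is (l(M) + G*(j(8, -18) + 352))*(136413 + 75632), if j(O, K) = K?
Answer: -140161745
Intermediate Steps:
G = -21/334 (G = 21*(-1/334) = -21/334 ≈ -0.062874)
M = -53/3 (M = (-11*14 - 5)/9 = (-154 - 5)/9 = (1/9)*(-159) = -53/3 ≈ -17.667)
(l(M) + G*(j(8, -18) + 352))*(136413 + 75632) = (-640 - 21*(-18 + 352)/334)*(136413 + 75632) = (-640 - 21/334*334)*212045 = (-640 - 21)*212045 = -661*212045 = -140161745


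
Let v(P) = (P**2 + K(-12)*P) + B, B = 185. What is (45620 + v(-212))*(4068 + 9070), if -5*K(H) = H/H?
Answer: 5964087066/5 ≈ 1.1928e+9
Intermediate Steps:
K(H) = -1/5 (K(H) = -H/(5*H) = -1/5*1 = -1/5)
v(P) = 185 + P**2 - P/5 (v(P) = (P**2 - P/5) + 185 = 185 + P**2 - P/5)
(45620 + v(-212))*(4068 + 9070) = (45620 + (185 + (-212)**2 - 1/5*(-212)))*(4068 + 9070) = (45620 + (185 + 44944 + 212/5))*13138 = (45620 + 225857/5)*13138 = (453957/5)*13138 = 5964087066/5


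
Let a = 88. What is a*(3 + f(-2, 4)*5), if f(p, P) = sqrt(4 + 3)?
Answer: 264 + 440*sqrt(7) ≈ 1428.1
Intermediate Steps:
f(p, P) = sqrt(7)
a*(3 + f(-2, 4)*5) = 88*(3 + sqrt(7)*5) = 88*(3 + 5*sqrt(7)) = 264 + 440*sqrt(7)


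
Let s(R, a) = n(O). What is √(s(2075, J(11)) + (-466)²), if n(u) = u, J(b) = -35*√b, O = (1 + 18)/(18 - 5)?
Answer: √36699611/13 ≈ 466.00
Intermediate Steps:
O = 19/13 ≈ 1.4615
s(R, a) = 19/13
√(s(2075, J(11)) + (-466)²) = √(19/13 + (-466)²) = √(19/13 + 217156) = √(2823047/13) = √36699611/13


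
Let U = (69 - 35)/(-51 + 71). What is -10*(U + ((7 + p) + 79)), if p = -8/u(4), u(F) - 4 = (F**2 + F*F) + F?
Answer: -875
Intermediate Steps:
U = 17/10 (U = 34/20 = 34*(1/20) = 17/10 ≈ 1.7000)
u(F) = 4 + F + 2*F**2 (u(F) = 4 + ((F**2 + F*F) + F) = 4 + ((F**2 + F**2) + F) = 4 + (2*F**2 + F) = 4 + (F + 2*F**2) = 4 + F + 2*F**2)
p = -1/5 (p = -8/(4 + 4 + 2*4**2) = -8/(4 + 4 + 2*16) = -8/(4 + 4 + 32) = -8/40 = -8*1/40 = -1/5 ≈ -0.20000)
-10*(U + ((7 + p) + 79)) = -10*(17/10 + ((7 - 1/5) + 79)) = -10*(17/10 + (34/5 + 79)) = -10*(17/10 + 429/5) = -10*175/2 = -875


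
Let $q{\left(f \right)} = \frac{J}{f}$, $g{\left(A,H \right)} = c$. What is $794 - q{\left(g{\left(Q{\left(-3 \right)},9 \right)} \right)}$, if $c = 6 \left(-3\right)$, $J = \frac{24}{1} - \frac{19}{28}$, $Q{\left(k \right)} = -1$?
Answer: $\frac{400829}{504} \approx 795.3$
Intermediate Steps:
$J = \frac{653}{28}$ ($J = 24 \cdot 1 - \frac{19}{28} = 24 - \frac{19}{28} = \frac{653}{28} \approx 23.321$)
$c = -18$
$g{\left(A,H \right)} = -18$
$q{\left(f \right)} = \frac{653}{28 f}$
$794 - q{\left(g{\left(Q{\left(-3 \right)},9 \right)} \right)} = 794 - \frac{653}{28 \left(-18\right)} = 794 - \frac{653}{28} \left(- \frac{1}{18}\right) = 794 - - \frac{653}{504} = 794 + \frac{653}{504} = \frac{400829}{504}$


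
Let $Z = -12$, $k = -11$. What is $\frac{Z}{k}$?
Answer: $\frac{12}{11} \approx 1.0909$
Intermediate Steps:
$\frac{Z}{k} = - \frac{12}{-11} = \left(-12\right) \left(- \frac{1}{11}\right) = \frac{12}{11}$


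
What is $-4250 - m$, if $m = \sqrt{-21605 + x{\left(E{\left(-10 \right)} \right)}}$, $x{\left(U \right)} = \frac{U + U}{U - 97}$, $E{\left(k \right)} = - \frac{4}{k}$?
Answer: $-4250 - \frac{i \sqrt{5040210777}}{483} \approx -4250.0 - 146.99 i$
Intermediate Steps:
$x{\left(U \right)} = \frac{2 U}{-97 + U}$
$m = \frac{i \sqrt{5040210777}}{483}$ ($m = \sqrt{-21605 + \frac{2 \left(- \frac{4}{-10}\right)}{-97 - \frac{4}{-10}}} = \sqrt{-21605 + \frac{2 \left(\left(-4\right) \left(- \frac{1}{10}\right)\right)}{-97 - - \frac{2}{5}}} = \sqrt{-21605 + 2 \cdot \frac{2}{5} \frac{1}{-97 + \frac{2}{5}}} = \sqrt{-21605 + 2 \cdot \frac{2}{5} \frac{1}{- \frac{483}{5}}} = \sqrt{-21605 + 2 \cdot \frac{2}{5} \left(- \frac{5}{483}\right)} = \sqrt{-21605 - \frac{4}{483}} = \sqrt{- \frac{10435219}{483}} = \frac{i \sqrt{5040210777}}{483} \approx 146.99 i$)
$-4250 - m = -4250 - \frac{i \sqrt{5040210777}}{483}$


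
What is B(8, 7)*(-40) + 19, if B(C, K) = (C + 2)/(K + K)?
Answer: -67/7 ≈ -9.5714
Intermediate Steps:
B(C, K) = (2 + C)/(2*K) (B(C, K) = (2 + C)/((2*K)) = (2 + C)*(1/(2*K)) = (2 + C)/(2*K))
B(8, 7)*(-40) + 19 = ((½)*(2 + 8)/7)*(-40) + 19 = ((½)*(⅐)*10)*(-40) + 19 = (5/7)*(-40) + 19 = -200/7 + 19 = -67/7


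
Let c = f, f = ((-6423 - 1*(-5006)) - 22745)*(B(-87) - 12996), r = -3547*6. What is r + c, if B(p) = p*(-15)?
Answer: 282456660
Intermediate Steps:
B(p) = -15*p
r = -21282
f = 282477942 (f = ((-6423 - 1*(-5006)) - 22745)*(-15*(-87) - 12996) = ((-6423 + 5006) - 22745)*(1305 - 12996) = (-1417 - 22745)*(-11691) = -24162*(-11691) = 282477942)
c = 282477942
r + c = -21282 + 282477942 = 282456660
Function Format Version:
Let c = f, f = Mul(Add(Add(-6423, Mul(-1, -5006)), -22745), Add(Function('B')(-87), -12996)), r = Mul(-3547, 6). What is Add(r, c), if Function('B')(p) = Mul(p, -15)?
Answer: 282456660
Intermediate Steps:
Function('B')(p) = Mul(-15, p)
r = -21282
f = 282477942 (f = Mul(Add(Add(-6423, Mul(-1, -5006)), -22745), Add(Mul(-15, -87), -12996)) = Mul(Add(Add(-6423, 5006), -22745), Add(1305, -12996)) = Mul(Add(-1417, -22745), -11691) = Mul(-24162, -11691) = 282477942)
c = 282477942
Add(r, c) = Add(-21282, 282477942) = 282456660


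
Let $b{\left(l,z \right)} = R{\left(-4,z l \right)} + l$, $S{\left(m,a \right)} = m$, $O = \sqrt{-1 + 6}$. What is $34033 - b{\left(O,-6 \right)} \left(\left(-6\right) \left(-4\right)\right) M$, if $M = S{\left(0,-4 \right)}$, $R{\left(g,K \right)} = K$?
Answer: $34033$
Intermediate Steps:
$O = \sqrt{5} \approx 2.2361$
$b{\left(l,z \right)} = l + l z$ ($b{\left(l,z \right)} = z l + l = l z + l = l + l z$)
$M = 0$
$34033 - b{\left(O,-6 \right)} \left(\left(-6\right) \left(-4\right)\right) M = 34033 - \sqrt{5} \left(1 - 6\right) \left(\left(-6\right) \left(-4\right)\right) 0 = 34033 - \sqrt{5} \left(-5\right) 24 \cdot 0 = 34033 - - 5 \sqrt{5} \cdot 24 \cdot 0 = 34033 - - 120 \sqrt{5} \cdot 0 = 34033 - 0 = 34033 + 0 = 34033$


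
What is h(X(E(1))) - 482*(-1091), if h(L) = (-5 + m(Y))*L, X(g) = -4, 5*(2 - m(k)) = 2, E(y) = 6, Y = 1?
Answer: 2629378/5 ≈ 5.2588e+5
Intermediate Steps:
m(k) = 8/5 (m(k) = 2 - ⅕*2 = 2 - ⅖ = 8/5)
h(L) = -17*L/5 (h(L) = (-5 + 8/5)*L = -17*L/5)
h(X(E(1))) - 482*(-1091) = -17/5*(-4) - 482*(-1091) = 68/5 + 525862 = 2629378/5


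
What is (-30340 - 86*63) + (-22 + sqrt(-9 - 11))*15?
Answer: -36088 + 30*I*sqrt(5) ≈ -36088.0 + 67.082*I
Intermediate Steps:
(-30340 - 86*63) + (-22 + sqrt(-9 - 11))*15 = (-30340 - 5418) + (-22 + sqrt(-20))*15 = -35758 + (-22 + 2*I*sqrt(5))*15 = -35758 + (-330 + 30*I*sqrt(5)) = -36088 + 30*I*sqrt(5)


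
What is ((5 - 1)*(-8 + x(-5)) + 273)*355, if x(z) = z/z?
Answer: 86975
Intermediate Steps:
x(z) = 1
((5 - 1)*(-8 + x(-5)) + 273)*355 = ((5 - 1)*(-8 + 1) + 273)*355 = (4*(-7) + 273)*355 = (-28 + 273)*355 = 245*355 = 86975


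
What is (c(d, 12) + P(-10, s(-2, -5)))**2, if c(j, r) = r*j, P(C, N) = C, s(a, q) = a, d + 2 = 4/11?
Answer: 106276/121 ≈ 878.31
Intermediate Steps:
d = -18/11 (d = -2 + 4/11 = -18/11 ≈ -1.6364)
c(j, r) = j*r
(c(d, 12) + P(-10, s(-2, -5)))**2 = (-18/11*12 - 10)**2 = (-216/11 - 10)**2 = (-326/11)**2 = 106276/121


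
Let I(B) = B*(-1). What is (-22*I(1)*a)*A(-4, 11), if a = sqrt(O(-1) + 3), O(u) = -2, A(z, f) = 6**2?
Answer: 792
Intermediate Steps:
I(B) = -B
A(z, f) = 36
a = 1 (a = sqrt(-2 + 3) = sqrt(1) = 1)
(-22*I(1)*a)*A(-4, 11) = -22*(-1*1)*36 = -(-22)*36 = -22*(-1)*36 = 22*36 = 792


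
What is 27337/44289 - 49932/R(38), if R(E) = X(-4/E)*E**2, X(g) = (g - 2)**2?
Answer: -509120387/70862400 ≈ -7.1846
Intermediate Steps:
X(g) = (-2 + g)**2
R(E) = E**2*(-2 - 4/E)**2 (R(E) = (-2 - 4/E)**2*E**2 = E**2*(-2 - 4/E)**2)
27337/44289 - 49932/R(38) = 27337/44289 - 49932*1/(4*(2 + 38)**2) = 27337*(1/44289) - 49932/(4*40**2) = 27337/44289 - 49932/(4*1600) = 27337/44289 - 49932/6400 = 27337/44289 - 49932*1/6400 = 27337/44289 - 12483/1600 = -509120387/70862400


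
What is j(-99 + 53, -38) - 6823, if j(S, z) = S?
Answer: -6869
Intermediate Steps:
j(-99 + 53, -38) - 6823 = (-99 + 53) - 6823 = -46 - 6823 = -6869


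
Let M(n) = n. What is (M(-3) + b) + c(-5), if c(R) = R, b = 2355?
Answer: 2347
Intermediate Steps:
(M(-3) + b) + c(-5) = (-3 + 2355) - 5 = 2352 - 5 = 2347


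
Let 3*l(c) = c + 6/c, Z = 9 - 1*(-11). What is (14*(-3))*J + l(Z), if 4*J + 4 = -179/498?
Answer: 261653/4980 ≈ 52.541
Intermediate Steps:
J = -2171/1992 (J = -1 + (-179/498)/4 = -1 + (-179*1/498)/4 = -1 + (1/4)*(-179/498) = -1 - 179/1992 = -2171/1992 ≈ -1.0899)
Z = 20 (Z = 9 + 11 = 20)
l(c) = 2/c + c/3 (l(c) = (c + 6/c)/3 = 2/c + c/3)
(14*(-3))*J + l(Z) = (14*(-3))*(-2171/1992) + (2/20 + (1/3)*20) = -42*(-2171/1992) + (2*(1/20) + 20/3) = 15197/332 + (1/10 + 20/3) = 15197/332 + 203/30 = 261653/4980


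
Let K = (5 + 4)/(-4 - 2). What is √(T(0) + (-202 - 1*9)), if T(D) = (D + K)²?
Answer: I*√835/2 ≈ 14.448*I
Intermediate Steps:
K = -3/2 (K = 9/(-6) = 9*(-⅙) = -3/2 ≈ -1.5000)
T(D) = (-3/2 + D)² (T(D) = (D - 3/2)² = (-3/2 + D)²)
√(T(0) + (-202 - 1*9)) = √((-3 + 2*0)²/4 + (-202 - 1*9)) = √((-3 + 0)²/4 + (-202 - 9)) = √((¼)*(-3)² - 211) = √((¼)*9 - 211) = √(9/4 - 211) = √(-835/4) = I*√835/2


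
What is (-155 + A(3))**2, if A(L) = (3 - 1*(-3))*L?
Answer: 18769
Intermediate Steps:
A(L) = 6*L (A(L) = (3 + 3)*L = 6*L)
(-155 + A(3))**2 = (-155 + 6*3)**2 = (-155 + 18)**2 = (-137)**2 = 18769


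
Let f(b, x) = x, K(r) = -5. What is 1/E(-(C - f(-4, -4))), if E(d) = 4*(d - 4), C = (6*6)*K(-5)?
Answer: 1/688 ≈ 0.0014535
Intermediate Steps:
C = -180 (C = (6*6)*(-5) = 36*(-5) = -180)
E(d) = -16 + 4*d (E(d) = 4*(-4 + d) = -16 + 4*d)
1/E(-(C - f(-4, -4))) = 1/(-16 + 4*(-(-180 - 1*(-4)))) = 1/(-16 + 4*(-(-180 + 4))) = 1/(-16 + 4*(-1*(-176))) = 1/(-16 + 4*176) = 1/(-16 + 704) = 1/688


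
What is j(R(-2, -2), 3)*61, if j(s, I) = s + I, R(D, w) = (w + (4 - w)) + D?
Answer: 305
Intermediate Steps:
R(D, w) = 4 + D
j(s, I) = I + s
j(R(-2, -2), 3)*61 = (3 + (4 - 2))*61 = (3 + 2)*61 = 5*61 = 305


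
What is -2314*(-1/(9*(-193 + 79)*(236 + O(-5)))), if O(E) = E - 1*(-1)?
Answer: -1157/119016 ≈ -0.0097214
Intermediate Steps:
O(E) = 1 + E (O(E) = E + 1 = 1 + E)
-2314*(-1/(9*(-193 + 79)*(236 + O(-5)))) = -2314*(-1/(9*(-193 + 79)*(236 + (1 - 5)))) = -2314*1/(1026*(236 - 4)) = -2314/(-114*232*(-9)) = -2314/((-26448*(-9))) = -2314/238032 = -2314*1/238032 = -1157/119016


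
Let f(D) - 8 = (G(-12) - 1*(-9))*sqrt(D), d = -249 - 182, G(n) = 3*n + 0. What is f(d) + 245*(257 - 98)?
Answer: 38963 - 27*I*sqrt(431) ≈ 38963.0 - 560.53*I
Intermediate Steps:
G(n) = 3*n
d = -431
f(D) = 8 - 27*sqrt(D) (f(D) = 8 + (3*(-12) - 1*(-9))*sqrt(D) = 8 + (-36 + 9)*sqrt(D) = 8 - 27*sqrt(D))
f(d) + 245*(257 - 98) = (8 - 27*I*sqrt(431)) + 245*(257 - 98) = (8 - 27*I*sqrt(431)) + 245*159 = (8 - 27*I*sqrt(431)) + 38955 = 38963 - 27*I*sqrt(431)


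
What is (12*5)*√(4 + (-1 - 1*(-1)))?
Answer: 120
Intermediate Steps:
(12*5)*√(4 + (-1 - 1*(-1))) = 60*√(4 + (-1 + 1)) = 60*√(4 + 0) = 60*√4 = 60*2 = 120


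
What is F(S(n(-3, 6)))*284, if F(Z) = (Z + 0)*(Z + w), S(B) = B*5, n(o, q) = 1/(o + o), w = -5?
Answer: 12425/9 ≈ 1380.6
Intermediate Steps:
n(o, q) = 1/(2*o)
S(B) = 5*B
F(Z) = Z*(-5 + Z) (F(Z) = (Z + 0)*(Z - 5) = Z*(-5 + Z))
F(S(n(-3, 6)))*284 = ((5*((1/2)/(-3)))*(-5 + 5*((1/2)/(-3))))*284 = ((5*((1/2)*(-1/3)))*(-5 + 5*((1/2)*(-1/3))))*284 = ((5*(-1/6))*(-5 + 5*(-1/6)))*284 = -5*(-5 - 5/6)/6*284 = -5/6*(-35/6)*284 = (175/36)*284 = 12425/9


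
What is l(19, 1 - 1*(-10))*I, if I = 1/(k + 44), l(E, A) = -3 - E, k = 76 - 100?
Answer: -11/10 ≈ -1.1000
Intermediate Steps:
k = -24
I = 1/20 (I = 1/(-24 + 44) = 1/20 ≈ 0.050000)
l(19, 1 - 1*(-10))*I = (-3 - 1*19)*(1/20) = (-3 - 19)*(1/20) = -22*1/20 = -11/10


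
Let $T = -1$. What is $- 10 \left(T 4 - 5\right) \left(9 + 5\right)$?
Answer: $1260$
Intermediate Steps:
$- 10 \left(T 4 - 5\right) \left(9 + 5\right) = - 10 \left(\left(-1\right) 4 - 5\right) \left(9 + 5\right) = - 10 \left(-4 - 5\right) 14 = \left(-10\right) \left(-9\right) 14 = 90 \cdot 14 = 1260$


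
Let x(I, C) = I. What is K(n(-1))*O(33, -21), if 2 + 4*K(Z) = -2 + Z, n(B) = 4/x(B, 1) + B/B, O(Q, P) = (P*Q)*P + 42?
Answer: -102165/4 ≈ -25541.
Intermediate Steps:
O(Q, P) = 42 + Q*P² (O(Q, P) = Q*P² + 42 = 42 + Q*P²)
n(B) = 1 + 4/B (n(B) = 4/B + B/B = 4/B + 1 = 1 + 4/B)
K(Z) = -1 + Z/4 (K(Z) = -½ + (-2 + Z)/4 = -½ + (-½ + Z/4) = -1 + Z/4)
K(n(-1))*O(33, -21) = (-1 + ((4 - 1)/(-1))/4)*(42 + 33*(-21)²) = (-1 + (-1*3)/4)*(42 + 33*441) = (-1 + (¼)*(-3))*(42 + 14553) = (-1 - ¾)*14595 = -7/4*14595 = -102165/4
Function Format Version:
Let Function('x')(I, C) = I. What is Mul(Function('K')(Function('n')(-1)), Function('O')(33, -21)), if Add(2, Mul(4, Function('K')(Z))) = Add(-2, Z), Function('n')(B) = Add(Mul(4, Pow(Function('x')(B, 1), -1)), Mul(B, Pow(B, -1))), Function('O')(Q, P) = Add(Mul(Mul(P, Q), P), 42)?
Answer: Rational(-102165, 4) ≈ -25541.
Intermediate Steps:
Function('O')(Q, P) = Add(42, Mul(Q, Pow(P, 2))) (Function('O')(Q, P) = Add(Mul(Q, Pow(P, 2)), 42) = Add(42, Mul(Q, Pow(P, 2))))
Function('n')(B) = Add(1, Mul(4, Pow(B, -1))) (Function('n')(B) = Add(Mul(4, Pow(B, -1)), Mul(B, Pow(B, -1))) = Add(Mul(4, Pow(B, -1)), 1) = Add(1, Mul(4, Pow(B, -1))))
Function('K')(Z) = Add(-1, Mul(Rational(1, 4), Z)) (Function('K')(Z) = Add(Rational(-1, 2), Mul(Rational(1, 4), Add(-2, Z))) = Add(Rational(-1, 2), Add(Rational(-1, 2), Mul(Rational(1, 4), Z))) = Add(-1, Mul(Rational(1, 4), Z)))
Mul(Function('K')(Function('n')(-1)), Function('O')(33, -21)) = Mul(Add(-1, Mul(Rational(1, 4), Mul(Pow(-1, -1), Add(4, -1)))), Add(42, Mul(33, Pow(-21, 2)))) = Mul(Add(-1, Mul(Rational(1, 4), Mul(-1, 3))), Add(42, Mul(33, 441))) = Mul(Add(-1, Mul(Rational(1, 4), -3)), Add(42, 14553)) = Mul(Add(-1, Rational(-3, 4)), 14595) = Mul(Rational(-7, 4), 14595) = Rational(-102165, 4)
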